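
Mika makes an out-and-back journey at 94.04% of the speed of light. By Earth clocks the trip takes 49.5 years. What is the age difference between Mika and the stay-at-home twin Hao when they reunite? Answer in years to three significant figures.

β = 0.9404; γ = 1/√(1 − 0.9404²) = 1/√0.1156 = 2.941
Mika's elapsed proper time: τ = 49.5/2.941 = 16.83 years.
Age gap = Δt − τ = 49.5 − 16.83 years.

Δt − τ = 32.7 years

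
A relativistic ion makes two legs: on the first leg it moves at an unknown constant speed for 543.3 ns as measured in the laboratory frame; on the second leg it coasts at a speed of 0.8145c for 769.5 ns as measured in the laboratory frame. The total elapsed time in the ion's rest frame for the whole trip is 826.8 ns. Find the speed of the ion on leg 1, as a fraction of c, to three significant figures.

Leg 1: speed unknown; τ_1 = 543.3/γ_1.
Leg 2: γ = 1/√(1 − 0.8145²) = 1/√0.3366 = 1.724; τ_2 = 769.5/1.724 = 446.4 ns.
Total proper time: τ_1 + 446.4 = 826.8, so τ_1 = 826.8 − 446.4 = 380.4 ns.
γ_1 = 543.3/380.4 = 1.428; β = √(1 − 1/γ²) = √0.5099.

β = 0.714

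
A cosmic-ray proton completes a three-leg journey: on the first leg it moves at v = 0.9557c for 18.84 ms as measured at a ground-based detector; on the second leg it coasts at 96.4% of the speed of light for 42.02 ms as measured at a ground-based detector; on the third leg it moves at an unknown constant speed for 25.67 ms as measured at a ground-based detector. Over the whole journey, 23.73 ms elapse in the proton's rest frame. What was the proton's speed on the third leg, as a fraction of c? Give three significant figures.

Leg 1: γ = 1/√(1 − 0.9557²) = 1/√0.08664 = 3.397; τ_1 = 18.84/3.397 = 5.545 ms.
Leg 2: β = 0.964; γ = 1/√(1 − 0.964²) = 1/√0.07070 = 3.761; τ_2 = 42.02/3.761 = 11.17 ms.
Leg 3: speed unknown; τ_3 = 25.67/γ_3.
Total proper time: 5.545 + 11.17 + τ_3 = 23.73, so τ_3 = 23.73 − 16.72 = 7.011 ms.
γ_3 = 25.67/7.011 = 3.661; β = √(1 − 1/γ²) = √0.9254.

β = 0.962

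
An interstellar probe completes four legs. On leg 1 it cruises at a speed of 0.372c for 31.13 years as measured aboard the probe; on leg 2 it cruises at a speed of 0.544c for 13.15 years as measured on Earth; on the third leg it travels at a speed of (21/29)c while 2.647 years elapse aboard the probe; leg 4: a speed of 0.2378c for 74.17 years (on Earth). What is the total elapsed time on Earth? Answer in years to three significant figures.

Leg 1: γ = 1/√(1 − 0.372²) = 1/√0.8616 = 1.077; Δt_1 = 1.077 × 31.13 = 33.54 years.
Leg 2: 13.15 years is already measured on Earth.
Leg 3: γ = 1/√(1 − (21/29)²) = 29/20 = 1.450; Δt_3 = 1.450 × 2.647 = 3.838 years.
Leg 4: 74.17 years is already measured on Earth.
Total: 33.54 + 13.15 + 3.838 + 74.17 years.

Δt = 125 years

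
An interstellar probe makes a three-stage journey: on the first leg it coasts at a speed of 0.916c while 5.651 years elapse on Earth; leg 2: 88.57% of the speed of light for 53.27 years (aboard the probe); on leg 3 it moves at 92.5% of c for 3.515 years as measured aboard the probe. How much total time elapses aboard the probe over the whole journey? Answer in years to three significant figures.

Leg 1: γ = 1/√(1 − 0.916²) = 1/√0.1609 = 2.493; τ_1 = 5.651/2.493 = 2.267 years.
Leg 2: 53.27 years is already measured aboard the probe.
Leg 3: 3.515 years is already measured aboard the probe.
Total: 2.267 + 53.27 + 3.515 years.

τ = 59.1 years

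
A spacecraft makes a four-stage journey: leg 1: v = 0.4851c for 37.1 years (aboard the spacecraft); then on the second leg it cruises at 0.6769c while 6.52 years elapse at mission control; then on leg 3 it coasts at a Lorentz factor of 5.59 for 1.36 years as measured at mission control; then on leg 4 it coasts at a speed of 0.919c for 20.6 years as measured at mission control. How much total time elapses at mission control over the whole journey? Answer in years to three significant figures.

Leg 1: γ = 1/√(1 − 0.4851²) = 1/√0.7647 = 1.144; Δt_1 = 1.144 × 37.1 = 42.43 years.
Leg 2: 6.52 years is already measured at mission control.
Leg 3: 1.36 years is already measured at mission control.
Leg 4: 20.6 years is already measured at mission control.
Total: 42.43 + 6.520 + 1.360 + 20.60 years.

Δt = 70.9 years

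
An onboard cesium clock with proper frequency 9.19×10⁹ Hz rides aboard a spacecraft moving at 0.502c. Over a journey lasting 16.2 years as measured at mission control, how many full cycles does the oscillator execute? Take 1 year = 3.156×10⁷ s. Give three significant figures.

γ = 1/√(1 − 0.502²) = 1/√0.7480 = 1.156
The oscillator's own cycle count is N = f × τ where τ is the proper time aboard the spacecraft. τ = Δt/γ = 16.2/1.156 = 14.01 years = 4.422×10⁸ s.
N = 9.19×10⁹ × 4.422×10⁸ = 4.064×10¹⁸.

N = 4.06×10¹⁸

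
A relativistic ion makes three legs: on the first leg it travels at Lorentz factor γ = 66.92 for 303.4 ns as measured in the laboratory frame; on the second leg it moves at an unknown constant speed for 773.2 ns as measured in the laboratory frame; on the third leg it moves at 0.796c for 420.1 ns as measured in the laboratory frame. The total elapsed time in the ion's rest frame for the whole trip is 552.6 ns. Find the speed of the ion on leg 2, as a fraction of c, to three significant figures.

Leg 1: γ = 66.92; τ_1 = 303.4/66.92 = 4.534 ns.
Leg 2: speed unknown; τ_2 = 773.2/γ_2.
Leg 3: γ = 1/√(1 − 0.796²) = 1/√0.3664 = 1.652; τ_3 = 420.1/1.652 = 254.3 ns.
Total proper time: 4.534 + τ_2 + 254.3 = 552.6, so τ_2 = 552.6 − 258.8 = 293.8 ns.
γ_2 = 773.2/293.8 = 2.632; β = √(1 − 1/γ²) = √0.8556.

β = 0.925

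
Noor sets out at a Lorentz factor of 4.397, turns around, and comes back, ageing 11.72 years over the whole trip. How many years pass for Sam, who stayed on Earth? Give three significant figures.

γ = 4.397
Earth-frame duration is the dilated interval: Δt = γτ = 4.397 × 11.72 years.

Δt = 51.5 years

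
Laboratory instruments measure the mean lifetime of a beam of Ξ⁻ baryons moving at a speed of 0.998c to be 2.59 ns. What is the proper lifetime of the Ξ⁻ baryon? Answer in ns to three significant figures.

γ = 1/√(1 − 0.998²) = 1/√0.003996 = 15.82
The lab-frame lifetime is the dilated interval; the proper lifetime is τ₀ = Δt/γ = 2.59/15.82 ns.

τ₀ = 0.164 ns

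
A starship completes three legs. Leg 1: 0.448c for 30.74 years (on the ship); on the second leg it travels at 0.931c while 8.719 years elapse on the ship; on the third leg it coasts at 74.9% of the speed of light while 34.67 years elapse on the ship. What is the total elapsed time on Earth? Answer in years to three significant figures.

Δt = 111 years

Leg 1: γ = 1/√(1 − 0.448²) = 1/√0.7993 = 1.119; Δt_1 = 1.119 × 30.74 = 34.38 years.
Leg 2: γ = 1/√(1 − 0.931²) = 1/√0.1332 = 2.740; Δt_2 = 2.740 × 8.719 = 23.89 years.
Leg 3: β = 0.749; γ = 1/√(1 − 0.749²) = 1/√0.4390 = 1.509; Δt_3 = 1.509 × 34.67 = 52.33 years.
Total: 34.38 + 23.89 + 52.33 years.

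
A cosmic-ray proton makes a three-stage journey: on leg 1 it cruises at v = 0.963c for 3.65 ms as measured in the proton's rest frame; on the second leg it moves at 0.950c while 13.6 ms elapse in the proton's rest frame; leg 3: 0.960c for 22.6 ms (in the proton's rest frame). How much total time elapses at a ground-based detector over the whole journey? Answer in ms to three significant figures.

Δt = 138 ms

Leg 1: γ = 1/√(1 − 0.963²) = 1/√0.07263 = 3.711; Δt_1 = 3.711 × 3.65 = 13.54 ms.
Leg 2: γ = 1/√(1 − 0.950²) = 1/√0.09750 = 3.203; Δt_2 = 3.203 × 13.6 = 43.55 ms.
Leg 3: γ = 1/√(1 − 0.960²) = 25/7 ≈ 3.571; Δt_3 = 3.571 × 22.6 = 80.71 ms.
Total: 13.54 + 43.55 + 80.71 ms.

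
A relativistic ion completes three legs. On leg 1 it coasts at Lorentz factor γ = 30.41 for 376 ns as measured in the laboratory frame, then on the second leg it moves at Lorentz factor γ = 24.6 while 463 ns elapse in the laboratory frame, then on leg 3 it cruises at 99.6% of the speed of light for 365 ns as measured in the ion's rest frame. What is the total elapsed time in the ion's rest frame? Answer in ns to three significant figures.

Leg 1: γ = 30.41; τ_1 = 376/30.41 = 12.36 ns.
Leg 2: γ = 24.6; τ_2 = 463/24.60 = 18.82 ns.
Leg 3: 365 ns is already measured in the ion's rest frame.
Total: 12.36 + 18.82 + 365.0 ns.

τ = 396 ns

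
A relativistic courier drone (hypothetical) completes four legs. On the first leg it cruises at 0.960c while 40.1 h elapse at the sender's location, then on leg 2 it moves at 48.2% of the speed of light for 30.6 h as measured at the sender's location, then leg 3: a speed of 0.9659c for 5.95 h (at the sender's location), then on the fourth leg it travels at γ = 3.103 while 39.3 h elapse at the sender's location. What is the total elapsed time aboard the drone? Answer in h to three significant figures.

τ = 52.2 h

Leg 1: γ = 1/√(1 − 0.960²) = 25/7 ≈ 3.571; τ_1 = 40.1/3.571 = 11.23 h.
Leg 2: β = 0.482; γ = 1/√(1 − 0.482²) = 1/√0.7677 = 1.141; τ_2 = 30.6/1.141 = 26.81 h.
Leg 3: γ = 1/√(1 − 0.9659²) = 1/√0.06704 = 3.862; τ_3 = 5.95/3.862 = 1.541 h.
Leg 4: γ = 3.103; τ_4 = 39.3/3.103 = 12.67 h.
Total: 11.23 + 26.81 + 1.541 + 12.67 h.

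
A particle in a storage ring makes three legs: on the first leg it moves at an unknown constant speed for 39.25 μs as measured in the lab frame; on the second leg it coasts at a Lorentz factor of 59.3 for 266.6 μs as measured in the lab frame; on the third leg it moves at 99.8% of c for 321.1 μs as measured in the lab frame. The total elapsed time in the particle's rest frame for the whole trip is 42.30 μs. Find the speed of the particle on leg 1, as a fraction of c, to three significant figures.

β = 0.895

Leg 1: speed unknown; τ_1 = 39.25/γ_1.
Leg 2: γ = 59.3; τ_2 = 266.6/59.30 = 4.496 μs.
Leg 3: β = 0.998; γ = 1/√(1 − 0.998²) = 1/√0.003996 = 15.82; τ_3 = 321.1/15.82 = 20.30 μs.
Total proper time: τ_1 + 4.496 + 20.30 = 42.30, so τ_1 = 42.30 − 24.79 = 17.51 μs.
γ_1 = 39.25/17.51 = 2.242; β = √(1 − 1/γ²) = √0.8011.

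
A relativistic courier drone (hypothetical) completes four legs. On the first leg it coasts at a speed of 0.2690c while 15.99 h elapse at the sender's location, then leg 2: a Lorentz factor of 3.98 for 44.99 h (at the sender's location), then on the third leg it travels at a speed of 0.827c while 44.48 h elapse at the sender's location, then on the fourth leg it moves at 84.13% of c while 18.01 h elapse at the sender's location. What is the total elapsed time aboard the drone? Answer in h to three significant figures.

Leg 1: γ = 1/√(1 − 0.2690²) = 1/√0.9276 = 1.038; τ_1 = 15.99/1.038 = 15.40 h.
Leg 2: γ = 3.98; τ_2 = 44.99/3.980 = 11.30 h.
Leg 3: γ = 1/√(1 − 0.827²) = 1/√0.3161 = 1.779; τ_3 = 44.48/1.779 = 25.01 h.
Leg 4: β = 0.8413; γ = 1/√(1 − 0.8413²) = 1/√0.2922 = 1.850; τ_4 = 18.01/1.850 = 9.736 h.
Total: 15.40 + 11.30 + 25.01 + 9.736 h.

τ = 61.4 h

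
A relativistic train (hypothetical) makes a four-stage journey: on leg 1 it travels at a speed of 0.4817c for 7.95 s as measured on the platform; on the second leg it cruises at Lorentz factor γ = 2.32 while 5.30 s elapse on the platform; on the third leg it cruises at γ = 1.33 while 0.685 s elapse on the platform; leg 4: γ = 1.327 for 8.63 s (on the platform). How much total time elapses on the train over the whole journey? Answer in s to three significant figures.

Leg 1: γ = 1/√(1 − 0.4817²) = 1/√0.7680 = 1.141; τ_1 = 7.95/1.141 = 6.967 s.
Leg 2: γ = 2.32; τ_2 = 5.30/2.320 = 2.284 s.
Leg 3: γ = 1.33; τ_3 = 0.685/1.330 = 0.5150 s.
Leg 4: γ = 1.327; τ_4 = 8.63/1.327 = 6.503 s.
Total: 6.967 + 2.284 + 0.5150 + 6.503 s.

τ = 16.3 s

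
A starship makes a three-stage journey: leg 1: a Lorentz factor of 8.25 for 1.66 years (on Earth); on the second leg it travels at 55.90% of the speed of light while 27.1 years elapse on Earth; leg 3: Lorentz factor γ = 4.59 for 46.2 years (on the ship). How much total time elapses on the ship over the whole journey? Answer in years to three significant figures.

Leg 1: γ = 8.25; τ_1 = 1.66/8.250 = 0.2012 years.
Leg 2: β = 0.5590; γ = 1/√(1 − 0.5590²) = 1/√0.6875 = 1.206; τ_2 = 27.1/1.206 = 22.47 years.
Leg 3: 46.2 years is already measured on the ship.
Total: 0.2012 + 22.47 + 46.20 years.

τ = 68.9 years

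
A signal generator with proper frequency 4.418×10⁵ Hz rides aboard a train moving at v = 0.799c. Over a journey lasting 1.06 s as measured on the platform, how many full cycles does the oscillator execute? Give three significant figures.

γ = 1/√(1 − 0.799²) = 1/√0.3616 = 1.663
The oscillator's own cycle count is N = f × τ where τ is the proper time on the train. τ = Δt/γ = 1.06/1.663 = 0.6374 s = 6.374×10⁻¹ s.
N = 4.418×10⁵ × 6.374×10⁻¹ = 2.816×10⁵.

N = 2.82×10⁵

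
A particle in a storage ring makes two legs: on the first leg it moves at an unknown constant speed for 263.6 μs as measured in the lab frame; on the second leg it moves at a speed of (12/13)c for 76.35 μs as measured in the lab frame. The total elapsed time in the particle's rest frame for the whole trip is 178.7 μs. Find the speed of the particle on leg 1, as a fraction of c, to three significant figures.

Leg 1: speed unknown; τ_1 = 263.6/γ_1.
Leg 2: γ = 1/√(1 − (12/13)²) = 13/5 = 2.600; τ_2 = 76.35/2.600 = 29.37 μs.
Total proper time: τ_1 + 29.37 = 178.7, so τ_1 = 178.7 − 29.37 = 149.3 μs.
γ_1 = 263.6/149.3 = 1.765; β = √(1 − 1/γ²) = √0.6791.

β = 0.824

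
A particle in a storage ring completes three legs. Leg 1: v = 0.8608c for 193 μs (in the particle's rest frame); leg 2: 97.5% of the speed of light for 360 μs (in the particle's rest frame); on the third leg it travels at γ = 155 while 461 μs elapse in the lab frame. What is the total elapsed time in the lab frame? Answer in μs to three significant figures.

Leg 1: γ = 1/√(1 − 0.8608²) = 1/√0.2590 = 1.965; Δt_1 = 1.965 × 193 = 379.2 μs.
Leg 2: β = 0.975; γ = 1/√(1 − 0.975²) = 1/√0.04938 = 4.500; Δt_2 = 4.500 × 360 = 1620 μs.
Leg 3: 461 μs is already measured in the lab frame.
Total: 379.2 + 1620 + 461.0 μs.

Δt = 2460 μs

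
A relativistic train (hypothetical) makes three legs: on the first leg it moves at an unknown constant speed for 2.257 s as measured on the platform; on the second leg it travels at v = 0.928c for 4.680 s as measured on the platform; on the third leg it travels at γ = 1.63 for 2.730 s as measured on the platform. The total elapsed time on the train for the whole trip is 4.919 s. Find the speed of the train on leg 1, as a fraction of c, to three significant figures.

β = 0.747

Leg 1: speed unknown; τ_1 = 2.257/γ_1.
Leg 2: γ = 1/√(1 − 0.928²) = 1/√0.1388 = 2.684; τ_2 = 4.680/2.684 = 1.744 s.
Leg 3: γ = 1.63; τ_3 = 2.730/1.630 = 1.675 s.
Total proper time: τ_1 + 1.744 + 1.675 = 4.919, so τ_1 = 4.919 − 3.419 = 1.500 s.
γ_1 = 2.257/1.500 = 1.504; β = √(1 − 1/γ²) = √0.5580.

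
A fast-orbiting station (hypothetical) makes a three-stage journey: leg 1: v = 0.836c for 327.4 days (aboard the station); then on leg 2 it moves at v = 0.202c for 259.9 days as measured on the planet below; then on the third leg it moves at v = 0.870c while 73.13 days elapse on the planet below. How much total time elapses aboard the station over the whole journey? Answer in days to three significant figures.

τ = 618 days

Leg 1: 327.4 days is already measured aboard the station.
Leg 2: γ = 1/√(1 − 0.202²) = 1/√0.9592 = 1.021; τ_2 = 259.9/1.021 = 254.5 days.
Leg 3: γ = 1/√(1 − 0.870²) = 1/√0.2431 = 2.028; τ_3 = 73.13/2.028 = 36.06 days.
Total: 327.4 + 254.5 + 36.06 days.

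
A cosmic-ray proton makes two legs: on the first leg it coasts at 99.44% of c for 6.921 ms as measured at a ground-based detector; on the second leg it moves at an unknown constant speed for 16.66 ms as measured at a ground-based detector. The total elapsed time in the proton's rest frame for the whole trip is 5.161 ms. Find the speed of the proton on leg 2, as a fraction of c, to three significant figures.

Leg 1: β = 0.9944; γ = 1/√(1 − 0.9944²) = 1/√0.01117 = 9.462; τ_1 = 6.921/9.462 = 0.7314 ms.
Leg 2: speed unknown; τ_2 = 16.66/γ_2.
Total proper time: 0.7314 + τ_2 = 5.161, so τ_2 = 5.161 − 0.7314 = 4.430 ms.
γ_2 = 16.66/4.430 = 3.761; β = √(1 − 1/γ²) = √0.9293.

β = 0.964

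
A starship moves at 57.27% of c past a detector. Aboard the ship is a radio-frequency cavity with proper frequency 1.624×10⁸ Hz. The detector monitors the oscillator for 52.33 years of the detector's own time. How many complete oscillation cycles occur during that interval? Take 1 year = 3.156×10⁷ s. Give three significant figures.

β = 0.5727; γ = 1/√(1 − 0.5727²) = 1/√0.6720 = 1.220
During 52.33 years of lab time, the oscillator's proper time advances by τ = Δt/γ = 52.33/1.220 = 42.90 years = 1.354×10⁹ s.
N = f × τ = 1.624×10⁸ × 1.354×10⁹ = 2.199×10¹⁷.

N = 2.20×10¹⁷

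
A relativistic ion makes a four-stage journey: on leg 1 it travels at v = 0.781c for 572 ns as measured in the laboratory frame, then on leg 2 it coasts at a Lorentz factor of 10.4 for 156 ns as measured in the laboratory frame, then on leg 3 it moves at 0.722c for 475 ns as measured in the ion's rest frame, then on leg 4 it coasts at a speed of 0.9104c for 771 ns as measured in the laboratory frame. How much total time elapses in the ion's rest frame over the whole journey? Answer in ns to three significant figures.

Leg 1: γ = 1/√(1 − 0.781²) = 1/√0.3900 = 1.601; τ_1 = 572/1.601 = 357.2 ns.
Leg 2: γ = 10.4; τ_2 = 156/10.40 = 15.00 ns.
Leg 3: 475 ns is already measured in the ion's rest frame.
Leg 4: γ = 1/√(1 − 0.9104²) = 1/√0.1712 = 2.417; τ_4 = 771/2.417 = 319.0 ns.
Total: 357.2 + 15.00 + 475.0 + 319.0 ns.

τ = 1170 ns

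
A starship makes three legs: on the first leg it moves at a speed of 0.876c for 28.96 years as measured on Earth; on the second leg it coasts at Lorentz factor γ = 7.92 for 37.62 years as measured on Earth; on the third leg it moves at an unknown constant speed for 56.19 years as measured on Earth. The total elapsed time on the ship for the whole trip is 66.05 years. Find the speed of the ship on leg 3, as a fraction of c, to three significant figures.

Leg 1: γ = 1/√(1 − 0.876²) = 1/√0.2326 = 2.073; τ_1 = 28.96/2.073 = 13.97 years.
Leg 2: γ = 7.92; τ_2 = 37.62/7.920 = 4.750 years.
Leg 3: speed unknown; τ_3 = 56.19/γ_3.
Total proper time: 13.97 + 4.750 + τ_3 = 66.05, so τ_3 = 66.05 − 18.72 = 47.33 years.
γ_3 = 56.19/47.33 = 1.187; β = √(1 − 1/γ²) = √0.2904.

β = 0.539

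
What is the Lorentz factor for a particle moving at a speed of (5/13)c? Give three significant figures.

γ = 1.08

γ = 1/√(1 − (5/13)²) = 13/12 ≈ 1.083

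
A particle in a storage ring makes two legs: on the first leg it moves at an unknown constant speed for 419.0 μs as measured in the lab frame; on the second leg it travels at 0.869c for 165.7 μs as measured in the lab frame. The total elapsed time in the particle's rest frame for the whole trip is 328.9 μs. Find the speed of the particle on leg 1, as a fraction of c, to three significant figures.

β = 0.808

Leg 1: speed unknown; τ_1 = 419.0/γ_1.
Leg 2: γ = 1/√(1 − 0.869²) = 1/√0.2448 = 2.021; τ_2 = 165.7/2.021 = 81.99 μs.
Total proper time: τ_1 + 81.99 = 328.9, so τ_1 = 328.9 − 81.99 = 246.9 μs.
γ_1 = 419.0/246.9 = 1.697; β = √(1 − 1/γ²) = √0.6527.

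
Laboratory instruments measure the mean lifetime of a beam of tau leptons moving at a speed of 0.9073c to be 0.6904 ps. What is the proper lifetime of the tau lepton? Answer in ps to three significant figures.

τ₀ = 0.290 ps

γ = 1/√(1 − 0.9073²) = 1/√0.1768 = 2.378
The lab-frame lifetime is the dilated interval; the proper lifetime is τ₀ = Δt/γ = 0.6904/2.378 ps.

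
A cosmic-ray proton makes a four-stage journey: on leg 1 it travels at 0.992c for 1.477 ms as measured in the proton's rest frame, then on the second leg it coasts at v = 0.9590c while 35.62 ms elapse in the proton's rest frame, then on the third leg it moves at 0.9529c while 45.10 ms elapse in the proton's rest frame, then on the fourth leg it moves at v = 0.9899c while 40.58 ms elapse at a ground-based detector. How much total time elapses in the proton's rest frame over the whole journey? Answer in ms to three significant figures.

τ = 87.9 ms

Leg 1: 1.477 ms is already measured in the proton's rest frame.
Leg 2: 35.62 ms is already measured in the proton's rest frame.
Leg 3: 45.10 ms is already measured in the proton's rest frame.
Leg 4: γ = 1/√(1 − 0.9899²) = 1/√0.02010 = 7.054; τ_4 = 40.58/7.054 = 5.753 ms.
Total: 1.477 + 35.62 + 45.10 + 5.753 ms.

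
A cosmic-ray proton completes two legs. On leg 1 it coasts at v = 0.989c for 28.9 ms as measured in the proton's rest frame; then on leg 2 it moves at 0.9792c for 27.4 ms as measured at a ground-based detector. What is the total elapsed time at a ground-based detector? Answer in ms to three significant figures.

Δt = 223 ms

Leg 1: γ = 1/√(1 − 0.989²) = 1/√0.02188 = 6.761; Δt_1 = 6.761 × 28.9 = 195.4 ms.
Leg 2: 27.4 ms is already measured at a ground-based detector.
Total: 195.4 + 27.40 ms.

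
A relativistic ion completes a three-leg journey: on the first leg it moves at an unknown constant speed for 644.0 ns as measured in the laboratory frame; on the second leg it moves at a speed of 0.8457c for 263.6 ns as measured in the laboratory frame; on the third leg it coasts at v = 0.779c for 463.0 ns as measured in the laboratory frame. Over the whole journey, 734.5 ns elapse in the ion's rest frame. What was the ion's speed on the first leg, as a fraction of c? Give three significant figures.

Leg 1: speed unknown; τ_1 = 644.0/γ_1.
Leg 2: γ = 1/√(1 − 0.8457²) = 1/√0.2848 = 1.874; τ_2 = 263.6/1.874 = 140.7 ns.
Leg 3: γ = 1/√(1 − 0.779²) = 1/√0.3932 = 1.595; τ_3 = 463.0/1.595 = 290.3 ns.
Total proper time: τ_1 + 140.7 + 290.3 = 734.5, so τ_1 = 734.5 − 431.0 = 303.5 ns.
γ_1 = 644.0/303.5 = 2.122; β = √(1 − 1/γ²) = √0.7779.

β = 0.882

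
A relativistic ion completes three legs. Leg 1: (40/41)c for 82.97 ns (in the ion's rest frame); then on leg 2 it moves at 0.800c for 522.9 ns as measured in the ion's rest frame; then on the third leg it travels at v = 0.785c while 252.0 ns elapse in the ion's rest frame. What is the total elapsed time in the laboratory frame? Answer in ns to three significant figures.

Leg 1: γ = 1/√(1 − (40/41)²) = 41/9 ≈ 4.556; Δt_1 = 4.556 × 82.97 = 378.0 ns.
Leg 2: γ = 1/√(1 − 0.800²) = 5/3 ≈ 1.667; Δt_2 = 1.667 × 522.9 = 871.5 ns.
Leg 3: γ = 1/√(1 − 0.785²) = 1/√0.3838 = 1.614; Δt_3 = 1.614 × 252.0 = 406.8 ns.
Total: 378.0 + 871.5 + 406.8 ns.

Δt = 1660 ns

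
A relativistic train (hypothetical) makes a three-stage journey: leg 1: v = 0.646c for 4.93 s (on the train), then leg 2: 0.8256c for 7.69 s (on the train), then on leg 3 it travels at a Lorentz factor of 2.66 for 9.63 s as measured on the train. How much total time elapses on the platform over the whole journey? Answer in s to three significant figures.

Leg 1: γ = 1/√(1 − 0.646²) = 1/√0.5827 = 1.310; Δt_1 = 1.310 × 4.93 = 6.458 s.
Leg 2: γ = 1/√(1 − 0.8256²) = 1/√0.3184 = 1.772; Δt_2 = 1.772 × 7.69 = 13.63 s.
Leg 3: γ = 2.66; Δt_3 = 2.660 × 9.63 = 25.62 s.
Total: 6.458 + 13.63 + 25.62 s.

Δt = 45.7 s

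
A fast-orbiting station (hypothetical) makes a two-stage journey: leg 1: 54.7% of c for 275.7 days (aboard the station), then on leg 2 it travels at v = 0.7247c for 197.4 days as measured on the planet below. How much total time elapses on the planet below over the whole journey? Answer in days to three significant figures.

Δt = 527 days

Leg 1: β = 0.547; γ = 1/√(1 − 0.547²) = 1/√0.7008 = 1.195; Δt_1 = 1.195 × 275.7 = 329.3 days.
Leg 2: 197.4 days is already measured on the planet below.
Total: 329.3 + 197.4 days.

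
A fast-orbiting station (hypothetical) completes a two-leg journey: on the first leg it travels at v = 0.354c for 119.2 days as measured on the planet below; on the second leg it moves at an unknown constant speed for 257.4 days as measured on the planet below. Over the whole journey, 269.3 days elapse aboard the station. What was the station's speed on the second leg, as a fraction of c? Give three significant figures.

β = 0.790

Leg 1: γ = 1/√(1 − 0.354²) = 1/√0.8747 = 1.069; τ_1 = 119.2/1.069 = 111.5 days.
Leg 2: speed unknown; τ_2 = 257.4/γ_2.
Total proper time: 111.5 + τ_2 = 269.3, so τ_2 = 269.3 − 111.5 = 157.8 days.
γ_2 = 257.4/157.8 = 1.631; β = √(1 − 1/γ²) = √0.6241.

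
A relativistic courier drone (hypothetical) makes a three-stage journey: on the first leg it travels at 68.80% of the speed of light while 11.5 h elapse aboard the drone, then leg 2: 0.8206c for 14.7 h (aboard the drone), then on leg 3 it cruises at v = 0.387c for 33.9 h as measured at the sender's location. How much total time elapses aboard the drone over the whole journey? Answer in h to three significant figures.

τ = 57.5 h

Leg 1: 11.5 h is already measured aboard the drone.
Leg 2: 14.7 h is already measured aboard the drone.
Leg 3: γ = 1/√(1 − 0.387²) = 1/√0.8502 = 1.085; τ_3 = 33.9/1.085 = 31.26 h.
Total: 11.50 + 14.70 + 31.26 h.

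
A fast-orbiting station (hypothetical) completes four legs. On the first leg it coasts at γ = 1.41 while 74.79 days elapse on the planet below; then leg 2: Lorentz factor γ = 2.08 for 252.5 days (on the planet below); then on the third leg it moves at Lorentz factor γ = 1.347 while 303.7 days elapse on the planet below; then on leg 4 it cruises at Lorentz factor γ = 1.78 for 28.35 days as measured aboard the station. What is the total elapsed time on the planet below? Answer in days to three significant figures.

Δt = 681 days

Leg 1: 74.79 days is already measured on the planet below.
Leg 2: 252.5 days is already measured on the planet below.
Leg 3: 303.7 days is already measured on the planet below.
Leg 4: γ = 1.78; Δt_4 = 1.780 × 28.35 = 50.46 days.
Total: 74.79 + 252.5 + 303.7 + 50.46 days.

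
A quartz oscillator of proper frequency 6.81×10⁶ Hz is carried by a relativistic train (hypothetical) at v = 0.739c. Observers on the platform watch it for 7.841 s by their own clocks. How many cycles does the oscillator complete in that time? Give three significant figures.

γ = 1/√(1 − 0.739²) = 1/√0.4539 = 1.484
During 7.841 s of lab time, the oscillator's proper time advances by τ = Δt/γ = 7.841/1.484 = 5.283 s = 5.283×10⁰ s.
N = f × τ = 6.81×10⁶ × 5.283×10⁰ = 3.597×10⁷.

N = 3.60×10⁷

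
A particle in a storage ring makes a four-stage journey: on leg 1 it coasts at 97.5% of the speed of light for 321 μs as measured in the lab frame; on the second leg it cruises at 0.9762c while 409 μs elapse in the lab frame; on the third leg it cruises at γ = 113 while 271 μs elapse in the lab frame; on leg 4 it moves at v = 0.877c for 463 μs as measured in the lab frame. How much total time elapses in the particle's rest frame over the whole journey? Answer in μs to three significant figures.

Leg 1: β = 0.975; γ = 1/√(1 − 0.975²) = 1/√0.04938 = 4.500; τ_1 = 321/4.500 = 71.33 μs.
Leg 2: γ = 1/√(1 − 0.9762²) = 1/√0.04703 = 4.611; τ_2 = 409/4.611 = 88.70 μs.
Leg 3: γ = 113; τ_3 = 271/113.0 = 2.398 μs.
Leg 4: γ = 1/√(1 − 0.877²) = 1/√0.2309 = 2.081; τ_4 = 463/2.081 = 222.5 μs.
Total: 71.33 + 88.70 + 2.398 + 222.5 μs.

τ = 385 μs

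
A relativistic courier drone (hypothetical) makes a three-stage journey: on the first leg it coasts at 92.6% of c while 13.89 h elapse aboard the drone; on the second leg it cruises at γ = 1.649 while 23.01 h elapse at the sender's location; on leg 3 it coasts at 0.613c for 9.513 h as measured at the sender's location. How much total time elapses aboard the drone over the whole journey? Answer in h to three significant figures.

τ = 35.4 h

Leg 1: 13.89 h is already measured aboard the drone.
Leg 2: γ = 1.649; τ_2 = 23.01/1.649 = 13.95 h.
Leg 3: γ = 1/√(1 − 0.613²) = 1/√0.6242 = 1.266; τ_3 = 9.513/1.266 = 7.516 h.
Total: 13.89 + 13.95 + 7.516 h.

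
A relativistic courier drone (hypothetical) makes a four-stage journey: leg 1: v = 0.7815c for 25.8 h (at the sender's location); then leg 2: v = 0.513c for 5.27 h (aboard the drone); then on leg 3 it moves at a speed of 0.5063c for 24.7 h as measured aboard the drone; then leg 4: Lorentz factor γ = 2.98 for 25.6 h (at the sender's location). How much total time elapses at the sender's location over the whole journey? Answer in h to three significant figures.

Δt = 86.2 h

Leg 1: 25.8 h is already measured at the sender's location.
Leg 2: γ = 1/√(1 − 0.513²) = 1/√0.7368 = 1.165; Δt_2 = 1.165 × 5.27 = 6.139 h.
Leg 3: γ = 1/√(1 − 0.5063²) = 1/√0.7437 = 1.160; Δt_3 = 1.160 × 24.7 = 28.64 h.
Leg 4: 25.6 h is already measured at the sender's location.
Total: 25.80 + 6.139 + 28.64 + 25.60 h.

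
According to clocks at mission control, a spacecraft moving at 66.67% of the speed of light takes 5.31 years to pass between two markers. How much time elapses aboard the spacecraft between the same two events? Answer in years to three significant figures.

β = 0.6667; γ = 1/√(1 − 0.6667²) = 1/√0.5555 = 1.342
The interval measured at mission control is the dilated one; the clock aboard the spacecraft measures the proper time τ = Δt/γ = 5.31/1.342 years.

τ = 3.96 years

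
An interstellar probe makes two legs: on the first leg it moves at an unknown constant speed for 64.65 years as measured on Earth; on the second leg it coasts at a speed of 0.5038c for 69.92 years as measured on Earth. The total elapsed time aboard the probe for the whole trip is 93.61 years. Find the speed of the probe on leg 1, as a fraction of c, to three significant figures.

Leg 1: speed unknown; τ_1 = 64.65/γ_1.
Leg 2: γ = 1/√(1 − 0.5038²) = 1/√0.7462 = 1.158; τ_2 = 69.92/1.158 = 60.40 years.
Total proper time: τ_1 + 60.40 = 93.61, so τ_1 = 93.61 − 60.40 = 33.21 years.
γ_1 = 64.65/33.21 = 1.947; β = √(1 − 1/γ²) = √0.7361.

β = 0.858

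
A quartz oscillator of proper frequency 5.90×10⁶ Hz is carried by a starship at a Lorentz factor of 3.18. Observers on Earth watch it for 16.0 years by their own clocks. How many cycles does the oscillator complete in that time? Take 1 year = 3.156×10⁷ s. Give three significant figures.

γ = 3.18
During 16.0 years of lab time, the oscillator's proper time advances by τ = Δt/γ = 16.0/3.180 = 5.031 years = 1.588×10⁸ s.
N = f × τ = 5.90×10⁶ × 1.588×10⁸ = 9.369×10¹⁴.

N = 9.37×10¹⁴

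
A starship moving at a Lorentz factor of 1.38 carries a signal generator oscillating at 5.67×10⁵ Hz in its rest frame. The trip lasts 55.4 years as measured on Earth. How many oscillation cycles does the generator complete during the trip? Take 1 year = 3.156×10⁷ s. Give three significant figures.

γ = 1.38
The oscillator's own cycle count is N = f × τ where τ is the proper time on the ship. τ = Δt/γ = 55.4/1.380 = 40.14 years = 1.267×10⁹ s.
N = 5.67×10⁵ × 1.267×10⁹ = 7.184×10¹⁴.

N = 7.18×10¹⁴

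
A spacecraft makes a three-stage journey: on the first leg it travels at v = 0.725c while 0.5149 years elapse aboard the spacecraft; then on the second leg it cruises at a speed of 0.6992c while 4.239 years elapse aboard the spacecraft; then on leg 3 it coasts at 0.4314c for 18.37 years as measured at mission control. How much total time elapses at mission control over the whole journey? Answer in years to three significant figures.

Δt = 25.0 years

Leg 1: γ = 1/√(1 − 0.725²) = 1/√0.4744 = 1.452; Δt_1 = 1.452 × 0.5149 = 0.7476 years.
Leg 2: γ = 1/√(1 − 0.6992²) = 1/√0.5111 = 1.399; Δt_2 = 1.399 × 4.239 = 5.929 years.
Leg 3: 18.37 years is already measured at mission control.
Total: 0.7476 + 5.929 + 18.37 years.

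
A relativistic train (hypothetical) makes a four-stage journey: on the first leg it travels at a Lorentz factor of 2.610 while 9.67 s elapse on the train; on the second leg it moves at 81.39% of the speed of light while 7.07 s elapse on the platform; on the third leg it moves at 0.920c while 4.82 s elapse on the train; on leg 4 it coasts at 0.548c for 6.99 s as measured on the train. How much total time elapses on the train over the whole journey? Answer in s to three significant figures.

Leg 1: 9.67 s is already measured on the train.
Leg 2: β = 0.8139; γ = 1/√(1 − 0.8139²) = 1/√0.3376 = 1.721; τ_2 = 7.07/1.721 = 4.108 s.
Leg 3: 4.82 s is already measured on the train.
Leg 4: 6.99 s is already measured on the train.
Total: 9.670 + 4.108 + 4.820 + 6.990 s.

τ = 25.6 s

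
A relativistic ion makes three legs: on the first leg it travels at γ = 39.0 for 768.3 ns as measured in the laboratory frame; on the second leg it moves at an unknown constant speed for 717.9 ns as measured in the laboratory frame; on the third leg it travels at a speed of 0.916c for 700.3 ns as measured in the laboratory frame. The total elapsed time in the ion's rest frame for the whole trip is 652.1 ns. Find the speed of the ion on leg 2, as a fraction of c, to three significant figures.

Leg 1: γ = 39.0; τ_1 = 768.3/39.00 = 19.70 ns.
Leg 2: speed unknown; τ_2 = 717.9/γ_2.
Leg 3: γ = 1/√(1 − 0.916²) = 1/√0.1609 = 2.493; τ_3 = 700.3/2.493 = 280.9 ns.
Total proper time: 19.70 + τ_2 + 280.9 = 652.1, so τ_2 = 652.1 − 300.6 = 351.5 ns.
γ_2 = 717.9/351.5 = 2.043; β = √(1 − 1/γ²) = √0.7603.

β = 0.872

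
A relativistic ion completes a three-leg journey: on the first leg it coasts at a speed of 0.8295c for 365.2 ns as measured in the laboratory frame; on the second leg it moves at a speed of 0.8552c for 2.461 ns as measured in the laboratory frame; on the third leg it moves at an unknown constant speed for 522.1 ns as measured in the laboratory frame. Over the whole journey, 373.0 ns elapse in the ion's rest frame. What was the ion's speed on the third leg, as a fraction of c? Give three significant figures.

β = 0.947

Leg 1: γ = 1/√(1 − 0.8295²) = 1/√0.3119 = 1.790; τ_1 = 365.2/1.790 = 204.0 ns.
Leg 2: γ = 1/√(1 − 0.8552²) = 1/√0.2686 = 1.929; τ_2 = 2.461/1.929 = 1.276 ns.
Leg 3: speed unknown; τ_3 = 522.1/γ_3.
Total proper time: 204.0 + 1.276 + τ_3 = 373.0, so τ_3 = 373.0 − 205.2 = 167.8 ns.
γ_3 = 522.1/167.8 = 3.112; β = √(1 − 1/γ²) = √0.8968.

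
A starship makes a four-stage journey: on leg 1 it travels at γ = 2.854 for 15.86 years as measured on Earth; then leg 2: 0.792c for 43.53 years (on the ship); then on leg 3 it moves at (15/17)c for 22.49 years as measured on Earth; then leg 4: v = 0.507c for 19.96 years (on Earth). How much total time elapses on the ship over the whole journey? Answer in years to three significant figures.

τ = 76.9 years

Leg 1: γ = 2.854; τ_1 = 15.86/2.854 = 5.557 years.
Leg 2: 43.53 years is already measured on the ship.
Leg 3: γ = 1/√(1 − (15/17)²) = 17/8 = 2.125; τ_3 = 22.49/2.125 = 10.58 years.
Leg 4: γ = 1/√(1 − 0.507²) = 1/√0.7430 = 1.160; τ_4 = 19.96/1.160 = 17.20 years.
Total: 5.557 + 43.53 + 10.58 + 17.20 years.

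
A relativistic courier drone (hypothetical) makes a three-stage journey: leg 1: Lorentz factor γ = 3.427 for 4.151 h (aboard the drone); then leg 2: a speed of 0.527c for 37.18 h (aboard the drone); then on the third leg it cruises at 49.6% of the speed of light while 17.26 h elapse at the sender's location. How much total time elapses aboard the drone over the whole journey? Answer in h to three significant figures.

τ = 56.3 h

Leg 1: 4.151 h is already measured aboard the drone.
Leg 2: 37.18 h is already measured aboard the drone.
Leg 3: β = 0.496; γ = 1/√(1 − 0.496²) = 1/√0.7540 = 1.152; τ_3 = 17.26/1.152 = 14.99 h.
Total: 4.151 + 37.18 + 14.99 h.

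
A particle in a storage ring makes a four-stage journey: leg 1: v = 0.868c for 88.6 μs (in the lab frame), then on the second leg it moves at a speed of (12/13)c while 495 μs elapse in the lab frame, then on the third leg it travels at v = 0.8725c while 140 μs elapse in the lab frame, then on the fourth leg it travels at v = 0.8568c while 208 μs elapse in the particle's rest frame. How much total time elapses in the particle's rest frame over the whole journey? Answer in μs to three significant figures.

Leg 1: γ = 1/√(1 − 0.868²) = 1/√0.2466 = 2.014; τ_1 = 88.6/2.014 = 44.00 μs.
Leg 2: γ = 1/√(1 − (12/13)²) = 13/5 = 2.600; τ_2 = 495/2.600 = 190.4 μs.
Leg 3: γ = 1/√(1 − 0.8725²) = 1/√0.2387 = 2.047; τ_3 = 140/2.047 = 68.41 μs.
Leg 4: 208 μs is already measured in the particle's rest frame.
Total: 44.00 + 190.4 + 68.41 + 208.0 μs.

τ = 511 μs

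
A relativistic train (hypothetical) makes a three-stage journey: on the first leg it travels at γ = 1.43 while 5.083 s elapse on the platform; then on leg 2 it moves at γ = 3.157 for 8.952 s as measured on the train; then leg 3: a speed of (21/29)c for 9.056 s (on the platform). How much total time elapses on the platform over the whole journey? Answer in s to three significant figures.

Δt = 42.4 s

Leg 1: 5.083 s is already measured on the platform.
Leg 2: γ = 3.157; Δt_2 = 3.157 × 8.952 = 28.26 s.
Leg 3: 9.056 s is already measured on the platform.
Total: 5.083 + 28.26 + 9.056 s.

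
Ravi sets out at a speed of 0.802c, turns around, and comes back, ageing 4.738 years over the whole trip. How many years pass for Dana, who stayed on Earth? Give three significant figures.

γ = 1/√(1 − 0.802²) = 1/√0.3568 = 1.674
Earth-frame duration is the dilated interval: Δt = γτ = 1.674 × 4.738 years.

Δt = 7.93 years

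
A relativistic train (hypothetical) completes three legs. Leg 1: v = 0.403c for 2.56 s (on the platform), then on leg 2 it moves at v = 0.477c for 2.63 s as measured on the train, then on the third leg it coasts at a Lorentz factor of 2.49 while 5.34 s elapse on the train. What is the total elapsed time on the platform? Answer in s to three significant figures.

Leg 1: 2.56 s is already measured on the platform.
Leg 2: γ = 1/√(1 − 0.477²) = 1/√0.7725 = 1.138; Δt_2 = 1.138 × 2.63 = 2.992 s.
Leg 3: γ = 2.49; Δt_3 = 2.490 × 5.34 = 13.30 s.
Total: 2.560 + 2.992 + 13.30 s.

Δt = 18.8 s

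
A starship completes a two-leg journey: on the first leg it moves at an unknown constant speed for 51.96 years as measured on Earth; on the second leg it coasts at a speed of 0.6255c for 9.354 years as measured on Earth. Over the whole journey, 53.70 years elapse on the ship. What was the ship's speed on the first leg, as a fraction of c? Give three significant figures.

β = 0.450

Leg 1: speed unknown; τ_1 = 51.96/γ_1.
Leg 2: γ = 1/√(1 − 0.6255²) = 1/√0.6087 = 1.282; τ_2 = 9.354/1.282 = 7.298 years.
Total proper time: τ_1 + 7.298 = 53.70, so τ_1 = 53.70 − 7.298 = 46.40 years.
γ_1 = 51.96/46.40 = 1.120; β = √(1 − 1/γ²) = √0.2025.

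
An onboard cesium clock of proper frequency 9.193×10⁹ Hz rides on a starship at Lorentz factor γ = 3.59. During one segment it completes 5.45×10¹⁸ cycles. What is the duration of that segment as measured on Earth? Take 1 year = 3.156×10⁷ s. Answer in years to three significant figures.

γ = 3.59
Proper time for N cycles: τ = N/f = 5.45×10¹⁸/(9.193×10⁹) = 5.928×10⁸ s = 18.78 years.
Lab-frame duration Δt = γτ = 3.590 × 18.78 = 67.44 years.

Δt = 67.4 years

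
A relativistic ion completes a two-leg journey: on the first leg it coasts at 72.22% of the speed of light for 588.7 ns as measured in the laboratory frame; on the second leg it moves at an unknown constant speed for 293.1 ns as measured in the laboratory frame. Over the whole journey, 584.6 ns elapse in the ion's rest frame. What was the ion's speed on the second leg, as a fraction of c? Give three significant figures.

β = 0.796

Leg 1: β = 0.7222; γ = 1/√(1 − 0.7222²) = 1/√0.4784 = 1.446; τ_1 = 588.7/1.446 = 407.2 ns.
Leg 2: speed unknown; τ_2 = 293.1/γ_2.
Total proper time: 407.2 + τ_2 = 584.6, so τ_2 = 584.6 − 407.2 = 177.4 ns.
γ_2 = 293.1/177.4 = 1.652; β = √(1 − 1/γ²) = √0.6336.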